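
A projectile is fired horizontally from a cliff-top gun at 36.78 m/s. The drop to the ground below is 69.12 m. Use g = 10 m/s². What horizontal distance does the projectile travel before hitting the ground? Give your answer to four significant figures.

136.8 m

Initial vertical velocity is zero, so the fall time comes from h = ½ g t²: t = √(2 × 69.12 / 10) = 3.7181 s.
Horizontal motion is uniform at 36.78 m/s, so x = 36.78 × 3.7181 = 136.8 m.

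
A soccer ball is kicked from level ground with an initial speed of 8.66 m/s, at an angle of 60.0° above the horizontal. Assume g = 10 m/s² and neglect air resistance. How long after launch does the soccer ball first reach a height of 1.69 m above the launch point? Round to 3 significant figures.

v_y0 = 8.66 sin 60.0° = 7.500 m/s.
Set y = v_y0 t − ½ g t² = 1.69: 5.000 t² − 7.500 t + 1.69 = 0.
t = [7.500 ± √(56.25 − 33.80)] / 10 = (7.500 ± 4.738) / 10, giving t = 0.276 s or t = 1.22 s.
The soccer ball is on the way up at the first time, so t = 0.276 s.

0.276 s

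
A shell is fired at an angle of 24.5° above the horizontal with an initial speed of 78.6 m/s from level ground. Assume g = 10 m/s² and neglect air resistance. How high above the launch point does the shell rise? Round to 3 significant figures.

Vertical component of launch velocity: v_y = 78.6 sin 24.5° = 32.59 m/s.
At the highest point the vertical velocity is zero, so v_y² = 2 g h_max.
h_max = (32.59)² / (2 × 10) = 1062 / 20.00 = 53.1 m.

53.1 m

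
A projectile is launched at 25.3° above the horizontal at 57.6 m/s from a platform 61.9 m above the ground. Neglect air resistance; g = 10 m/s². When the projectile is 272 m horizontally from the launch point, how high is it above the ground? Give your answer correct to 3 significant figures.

v_x = 57.6 cos 25.3° = 52.08 m/s, v_y0 = 57.6 sin 25.3° = 24.62 m/s.
Time to reach x = 272 m: t = x / v_x = 272 / 52.08 = 5.223 s.
y = 61.9 + v_y0 t − ½ g t² = 61.9 + 24.62×5.223 − 5.000×5.223² = 54.1 m.

54.1 m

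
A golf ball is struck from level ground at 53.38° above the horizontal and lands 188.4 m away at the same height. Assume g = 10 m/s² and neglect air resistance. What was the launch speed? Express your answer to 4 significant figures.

44.36 m/s

On level ground, R = v₀² sin(2θ) / g, so v₀ = √(R g / sin 2θ).
sin(2 × 53.38°) = 0.9575.
v₀ = √(188.4 × 10 / 0.9575) = √1967.6 = 44.36 m/s.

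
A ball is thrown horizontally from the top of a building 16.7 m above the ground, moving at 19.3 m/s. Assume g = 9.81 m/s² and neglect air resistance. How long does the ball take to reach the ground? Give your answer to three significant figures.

1.85 s

The horizontal speed doesn't affect the fall. With v_y0 = 0, h = ½ g t².
t = √(2 × 16.7 / 9.81) = √3.405 = 1.85 s.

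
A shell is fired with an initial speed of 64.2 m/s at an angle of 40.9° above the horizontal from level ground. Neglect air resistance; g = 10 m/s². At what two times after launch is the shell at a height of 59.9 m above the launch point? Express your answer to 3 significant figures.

v_y0 = 64.2 sin 40.9° = 42.03 m/s.
Set y = v_y0 t − ½ g t² = 59.9: 5.000 t² − 42.03 t + 59.9 = 0.
t = [42.03 ± √(1767 − 1198)] / 10 = (42.03 ± 23.85) / 10, giving t = 1.82 s or t = 6.59 s.
So the shell is at 59.9 m at t = 1.82 s (rising) and t = 6.59 s (falling).

1.82 s and 6.59 s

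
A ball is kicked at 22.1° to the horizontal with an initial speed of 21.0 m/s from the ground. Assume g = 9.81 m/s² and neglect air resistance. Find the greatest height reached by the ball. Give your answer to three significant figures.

3.18 m

Vertical component of launch velocity: v_y = 21.0 sin 22.1° = 7.901 m/s.
At the highest point the vertical velocity is zero, so v_y² = 2 g h_max.
h_max = (7.901)² / (2 × 9.81) = 62.43 / 19.62 = 3.18 m.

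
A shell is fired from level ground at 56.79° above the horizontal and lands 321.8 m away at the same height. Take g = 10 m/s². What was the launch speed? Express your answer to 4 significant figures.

59.26 m/s

On level ground, R = v₀² sin(2θ) / g, so v₀ = √(R g / sin 2θ).
sin(2 × 56.79°) = 0.9165.
v₀ = √(321.8 × 10 / 0.9165) = √3511.2 = 59.26 m/s.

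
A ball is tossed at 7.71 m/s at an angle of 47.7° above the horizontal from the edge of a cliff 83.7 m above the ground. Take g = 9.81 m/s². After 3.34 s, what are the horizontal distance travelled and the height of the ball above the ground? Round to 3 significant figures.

v_x = 7.71 cos 47.7° = 5.189 m/s; v_y0 = 7.71 sin 47.7° = 5.703 m/s.
x = v_x t = 5.189 × 3.34 = 17.3 m.
y = 83.7 + v_y0 t − ½ g t² = 48.0 m.

x = 17.3 m, y = 48.0 m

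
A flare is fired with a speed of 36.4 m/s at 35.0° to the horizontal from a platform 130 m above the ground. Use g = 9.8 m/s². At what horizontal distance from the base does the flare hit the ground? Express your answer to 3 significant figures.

Components: v_x = 36.4 cos 35.0° = 29.82 m/s, v_y = 36.4 sin 35.0° = 20.88 m/s.
Vertical: 0 = 130 + 20.88 t − ½(9.8) t² ⇒ 4.900 t² − 20.88 t − 130 = 0.
t = [20.88 + √(436.0 + 2548)] / 9.800 = 7.705 s.
Horizontal: R = v_x · t = 29.82 × 7.705 = 230 m.

230 m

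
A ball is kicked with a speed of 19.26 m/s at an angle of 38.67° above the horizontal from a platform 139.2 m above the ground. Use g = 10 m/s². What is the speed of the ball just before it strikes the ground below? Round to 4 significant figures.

56.17 m/s

v_x = 19.26 cos 38.67° = 15.037 m/s is unchanged throughout.
For the vertical component, v_y² = v_y0² + 2 g h = (12.034)² + 2×10×139.2 = 2928.8, so |v_y| = 54.118 m/s.
Impact speed = √(v_x² + v_y²) = √(226.11 + 2928.8) = 56.17 m/s.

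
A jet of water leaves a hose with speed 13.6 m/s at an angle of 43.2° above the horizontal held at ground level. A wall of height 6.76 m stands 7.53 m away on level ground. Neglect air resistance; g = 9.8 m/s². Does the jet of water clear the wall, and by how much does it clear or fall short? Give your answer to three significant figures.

v_x = 13.6 cos 43.2° = 9.914 m/s; v_y0 = 13.6 sin 43.2° = 9.310 m/s.
Time to reach the wall: t = 7.53 / 9.914 = 0.7595 s.
Height at that point: y = 9.310×0.7595 − 4.900×0.7595² = 4.244 m.
That is 6.76 − 4.244 = 2.52 m below the top of the wall, so the jet of water does not clear it.

No — it falls 2.52 m short of clearing the wall.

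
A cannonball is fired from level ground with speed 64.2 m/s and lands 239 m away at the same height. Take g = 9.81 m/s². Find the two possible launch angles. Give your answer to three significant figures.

Level-ground range: R = v₀² sin(2θ)/g ⇒ sin 2θ = R g / v₀² = 239×9.81/64.2² = 0.5688.
2θ = arcsin(0.5688) = 34.67° or 180° − 34.67° = 145.33°.
So θ = 17.3° or θ = 72.7°.

17.3° and 72.7°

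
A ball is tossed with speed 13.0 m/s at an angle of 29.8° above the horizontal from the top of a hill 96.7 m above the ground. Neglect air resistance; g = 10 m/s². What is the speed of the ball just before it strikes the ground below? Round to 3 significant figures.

45.9 m/s

v_x = 13.0 cos 29.8° = 11.28 m/s is unchanged throughout.
For the vertical component, v_y² = v_y0² + 2 g h = (6.461)² + 2×10×96.7 = 1976, so |v_y| = 44.45 m/s.
Impact speed = √(v_x² + v_y²) = √(127.2 + 1976) = 45.9 m/s.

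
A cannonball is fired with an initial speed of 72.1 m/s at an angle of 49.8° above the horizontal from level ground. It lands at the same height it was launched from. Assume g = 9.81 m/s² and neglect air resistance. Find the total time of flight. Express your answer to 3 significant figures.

11.2 s

Vertical component: v_y = 72.1 sin 49.8° = 55.07 m/s.
For a projectile landing at launch height, time of flight is t = 2 v_y / g = 2 × 55.07 / 9.81 = 11.2 s.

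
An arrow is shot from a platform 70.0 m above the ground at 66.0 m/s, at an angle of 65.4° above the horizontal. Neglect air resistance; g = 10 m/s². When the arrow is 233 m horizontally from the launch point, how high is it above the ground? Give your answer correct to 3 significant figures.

v_x = 66.0 cos 65.4° = 27.47 m/s, v_y0 = 66.0 sin 65.4° = 60.01 m/s.
Time to reach x = 233 m: t = x / v_x = 233 / 27.47 = 8.482 s.
y = 70.0 + v_y0 t − ½ g t² = 70.0 + 60.01×8.482 − 5.000×8.482² = 219 m.

219 m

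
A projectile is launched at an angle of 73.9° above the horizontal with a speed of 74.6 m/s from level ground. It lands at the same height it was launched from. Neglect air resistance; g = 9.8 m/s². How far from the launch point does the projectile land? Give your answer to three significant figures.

Components: v_x = 74.6 cos 73.9° = 20.69 m/s, v_y = 74.6 sin 73.9° = 71.67 m/s.
Time of flight (same landing height): t = 2 v_y / g = 2 × 71.67 / 9.8 = 14.63 s.
Range: R = v_x · t = 20.69 × 14.63 = 303 m.

303 m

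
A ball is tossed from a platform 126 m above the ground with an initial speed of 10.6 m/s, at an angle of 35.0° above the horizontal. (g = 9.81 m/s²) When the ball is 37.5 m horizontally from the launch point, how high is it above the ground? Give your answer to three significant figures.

60.8 m

v_x = 10.6 cos 35.0° = 8.683 m/s, v_y0 = 10.6 sin 35.0° = 6.080 m/s.
Time to reach x = 37.5 m: t = x / v_x = 37.5 / 8.683 = 4.319 s.
y = 126 + v_y0 t − ½ g t² = 126 + 6.080×4.319 − 4.905×4.319² = 60.8 m.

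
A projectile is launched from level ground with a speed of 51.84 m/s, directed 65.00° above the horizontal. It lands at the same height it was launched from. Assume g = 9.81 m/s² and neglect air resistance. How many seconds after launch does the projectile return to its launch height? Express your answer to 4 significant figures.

9.579 s

Vertical component: v_y = 51.84 sin 65.00° = 46.983 m/s.
For a projectile landing at launch height, time of flight is t = 2 v_y / g = 2 × 46.983 / 9.81 = 9.579 s.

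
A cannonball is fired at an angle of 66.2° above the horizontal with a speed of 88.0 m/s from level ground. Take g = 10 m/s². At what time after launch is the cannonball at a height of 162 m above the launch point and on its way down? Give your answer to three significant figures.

v_y0 = 88.0 sin 66.2° = 80.52 m/s.
Set y = v_y0 t − ½ g t² = 162: 5.000 t² − 80.52 t + 162 = 0.
t = [80.52 ± √(6483 − 3240)] / 10 = (80.52 ± 56.95) / 10, giving t = 2.36 s or t = 13.7 s.
On the way down corresponds to the larger root: t = 13.7 s.

13.7 s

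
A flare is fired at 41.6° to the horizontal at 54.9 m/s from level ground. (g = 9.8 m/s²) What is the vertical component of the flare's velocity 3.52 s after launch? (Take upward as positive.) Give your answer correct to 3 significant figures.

Initial vertical component: v_y0 = 54.9 sin 41.6° = 36.45 m/s.
v_y(t) = v_y0 − g t = 36.45 − 9.8 × 3.52 = 1.95 m/s.

1.95 m/s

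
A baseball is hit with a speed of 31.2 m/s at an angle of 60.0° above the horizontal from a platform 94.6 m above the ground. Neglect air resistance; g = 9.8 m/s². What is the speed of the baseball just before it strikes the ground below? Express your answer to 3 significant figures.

53.2 m/s

v_x = 31.2 cos 60.0° = 15.60 m/s is unchanged throughout.
For the vertical component, v_y² = v_y0² + 2 g h = (27.02)² + 2×9.8×94.6 = 2584, so |v_y| = 50.83 m/s.
Impact speed = √(v_x² + v_y²) = √(243.4 + 2584) = 53.2 m/s.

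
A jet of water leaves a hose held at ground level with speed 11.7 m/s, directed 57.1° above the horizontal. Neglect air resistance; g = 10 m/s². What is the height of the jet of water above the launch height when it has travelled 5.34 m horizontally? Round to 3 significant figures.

4.72 m

v_x = 11.7 cos 57.1° = 6.355 m/s, v_y0 = 11.7 sin 57.1° = 9.824 m/s.
Time to reach x = 5.34 m: t = x / v_x = 5.34 / 6.355 = 0.8403 s.
y = v_y0 t − ½ g t² = 9.824×0.8403 − 5.000×0.8403² = 4.72 m.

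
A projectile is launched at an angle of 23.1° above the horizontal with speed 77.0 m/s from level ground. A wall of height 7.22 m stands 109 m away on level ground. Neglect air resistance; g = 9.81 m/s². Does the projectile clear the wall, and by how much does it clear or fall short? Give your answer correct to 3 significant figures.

v_x = 77.0 cos 23.1° = 70.83 m/s; v_y0 = 77.0 sin 23.1° = 30.21 m/s.
Time to reach the wall: t = 109 / 70.83 = 1.539 s.
Height at that point: y = 30.21×1.539 − 4.905×1.539² = 34.88 m.
That is 34.88 − 7.22 = 27.7 m above the top of the wall, so the projectile clears it.

Yes — it clears the wall by 27.7 m.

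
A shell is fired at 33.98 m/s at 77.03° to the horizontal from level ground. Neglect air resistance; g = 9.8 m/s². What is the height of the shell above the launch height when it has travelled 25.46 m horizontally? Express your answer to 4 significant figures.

55.93 m

v_x = 33.98 cos 77.03° = 7.6265 m/s, v_y0 = 33.98 sin 77.03° = 33.113 m/s.
Time to reach x = 25.46 m: t = x / v_x = 25.46 / 7.6265 = 3.3384 s.
y = v_y0 t − ½ g t² = 33.113×3.3384 − 4.900×3.3384² = 55.93 m.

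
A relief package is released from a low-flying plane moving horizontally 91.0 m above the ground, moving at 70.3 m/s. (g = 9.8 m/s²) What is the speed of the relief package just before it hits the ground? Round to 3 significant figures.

Fall time: t = √(2 × 91.0 / 9.8) = 4.309 s.
At impact: v_x = 70.3 m/s (unchanged), v_y = g t = 9.8 × 4.309 = 42.23 m/s.
Speed = √(v_x² + v_y²) = √(4942 + 1783) = 82.0 m/s.

82.0 m/s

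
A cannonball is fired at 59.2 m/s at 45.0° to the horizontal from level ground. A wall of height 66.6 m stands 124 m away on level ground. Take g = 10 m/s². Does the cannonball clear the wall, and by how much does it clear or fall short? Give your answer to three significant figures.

v_x = 59.2 cos 45.0° = 41.86 m/s; v_y0 = 59.2 sin 45.0° = 41.86 m/s.
Time to reach the wall: t = 124 / 41.86 = 2.962 s.
Height at that point: y = 41.86×2.962 − 5.000×2.962² = 80.12 m.
That is 80.12 − 66.6 = 13.5 m above the top of the wall, so the cannonball clears it.

Yes — it clears the wall by 13.5 m.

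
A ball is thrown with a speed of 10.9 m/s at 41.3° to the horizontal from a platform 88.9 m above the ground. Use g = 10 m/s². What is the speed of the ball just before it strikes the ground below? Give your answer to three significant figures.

v_x = 10.9 cos 41.3° = 8.189 m/s is unchanged throughout.
For the vertical component, v_y² = v_y0² + 2 g h = (7.194)² + 2×10×88.9 = 1830, so |v_y| = 42.78 m/s.
Impact speed = √(v_x² + v_y²) = √(67.06 + 1830) = 43.6 m/s.

43.6 m/s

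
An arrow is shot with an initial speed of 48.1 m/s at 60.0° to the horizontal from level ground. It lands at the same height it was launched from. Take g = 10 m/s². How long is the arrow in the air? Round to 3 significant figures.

Vertical component: v_y = 48.1 sin 60.0° = 41.66 m/s.
For a projectile landing at launch height, time of flight is t = 2 v_y / g = 2 × 41.66 / 10 = 8.33 s.

8.33 s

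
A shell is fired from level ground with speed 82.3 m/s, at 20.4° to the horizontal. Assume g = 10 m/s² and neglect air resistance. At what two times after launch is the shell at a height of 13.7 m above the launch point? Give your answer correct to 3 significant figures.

0.526 s and 5.21 s

v_y0 = 82.3 sin 20.4° = 28.69 m/s.
Set y = v_y0 t − ½ g t² = 13.7: 5.000 t² − 28.69 t + 13.7 = 0.
t = [28.69 ± √(823.1 − 274.0)] / 10 = (28.69 ± 23.43) / 10, giving t = 0.526 s or t = 5.21 s.
So the shell is at 13.7 m at t = 0.526 s (rising) and t = 5.21 s (falling).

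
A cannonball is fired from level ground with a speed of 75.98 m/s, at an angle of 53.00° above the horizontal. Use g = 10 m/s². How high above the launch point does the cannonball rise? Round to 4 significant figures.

Vertical component of launch velocity: v_y = 75.98 sin 53.00° = 60.680 m/s.
At the highest point the vertical velocity is zero, so v_y² = 2 g h_max.
h_max = (60.680)² / (2 × 10) = 3682.1 / 20.00 = 184.1 m.

184.1 m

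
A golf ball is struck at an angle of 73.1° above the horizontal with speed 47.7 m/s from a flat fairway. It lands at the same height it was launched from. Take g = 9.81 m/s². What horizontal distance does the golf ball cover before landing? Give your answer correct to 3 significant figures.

129 m

Components: v_x = 47.7 cos 73.1° = 13.87 m/s, v_y = 47.7 sin 73.1° = 45.64 m/s.
Time of flight (same landing height): t = 2 v_y / g = 2 × 45.64 / 9.81 = 9.305 s.
Range: R = v_x · t = 13.87 × 9.305 = 129 m.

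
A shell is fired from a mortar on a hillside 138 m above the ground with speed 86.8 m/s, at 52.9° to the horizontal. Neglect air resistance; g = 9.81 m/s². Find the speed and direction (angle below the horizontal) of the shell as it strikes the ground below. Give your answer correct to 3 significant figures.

101 m/s at 58.8° below the horizontal

v_x = 86.8 cos 52.9° = 52.36 m/s (constant).
|v_y| at impact = √((69.23)² + 2×9.81×138) = 86.60 m/s.
Speed = √(52.36² + 86.60²) = 101 m/s; angle = arctan(86.60/52.36) = 58.8° below horizontal.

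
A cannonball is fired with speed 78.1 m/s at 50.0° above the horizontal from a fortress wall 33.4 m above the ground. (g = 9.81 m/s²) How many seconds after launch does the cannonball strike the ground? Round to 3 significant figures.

Vertical component: v_y = 78.1 sin 50.0° = 59.83 m/s.
Taking up as positive with launch at y = 33.4 m, landing at y = 0: 0 = 33.4 + 59.83 t − ½(9.81) t².
Solving 4.905 t² − 59.83 t − 33.4 = 0 gives t = [59.83 + √(59.83² + 4·4.905·33.4)] / 9.810 = 12.7 s.

12.7 s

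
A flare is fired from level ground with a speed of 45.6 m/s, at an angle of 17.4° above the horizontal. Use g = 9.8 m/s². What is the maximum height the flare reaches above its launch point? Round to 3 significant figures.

Vertical component of launch velocity: v_y = 45.6 sin 17.4° = 13.64 m/s.
At the highest point the vertical velocity is zero, so v_y² = 2 g h_max.
h_max = (13.64)² / (2 × 9.8) = 186.0 / 19.60 = 9.49 m.

9.49 m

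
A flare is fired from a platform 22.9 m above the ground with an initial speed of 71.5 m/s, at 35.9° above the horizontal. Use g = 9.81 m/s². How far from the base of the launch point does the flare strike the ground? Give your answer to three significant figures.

525 m

Components: v_x = 71.5 cos 35.9° = 57.92 m/s, v_y = 71.5 sin 35.9° = 41.93 m/s.
Vertical: 0 = 22.9 + 41.93 t − ½(9.81) t² ⇒ 4.905 t² − 41.93 t − 22.9 = 0.
t = [41.93 + √(1758 + 449.3)] / 9.810 = 9.063 s.
Horizontal: R = v_x · t = 57.92 × 9.063 = 525 m.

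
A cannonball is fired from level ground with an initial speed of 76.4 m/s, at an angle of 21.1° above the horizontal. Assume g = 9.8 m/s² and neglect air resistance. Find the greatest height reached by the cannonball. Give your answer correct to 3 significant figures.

Vertical component of launch velocity: v_y = 76.4 sin 21.1° = 27.50 m/s.
At the highest point the vertical velocity is zero, so v_y² = 2 g h_max.
h_max = (27.50)² / (2 × 9.8) = 756.2 / 19.60 = 38.6 m.

38.6 m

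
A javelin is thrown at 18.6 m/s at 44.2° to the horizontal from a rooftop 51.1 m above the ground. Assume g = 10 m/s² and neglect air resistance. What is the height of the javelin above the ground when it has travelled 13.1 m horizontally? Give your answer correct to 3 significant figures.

v_x = 18.6 cos 44.2° = 13.33 m/s, v_y0 = 18.6 sin 44.2° = 12.97 m/s.
Time to reach x = 13.1 m: t = x / v_x = 13.1 / 13.33 = 0.9827 s.
y = 51.1 + v_y0 t − ½ g t² = 51.1 + 12.97×0.9827 − 5.000×0.9827² = 59.0 m.

59.0 m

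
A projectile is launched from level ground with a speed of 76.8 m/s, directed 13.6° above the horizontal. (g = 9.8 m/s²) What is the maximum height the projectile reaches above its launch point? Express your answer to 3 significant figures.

Vertical component of launch velocity: v_y = 76.8 sin 13.6° = 18.06 m/s.
At the highest point the vertical velocity is zero, so v_y² = 2 g h_max.
h_max = (18.06)² / (2 × 9.8) = 326.2 / 19.60 = 16.6 m.

16.6 m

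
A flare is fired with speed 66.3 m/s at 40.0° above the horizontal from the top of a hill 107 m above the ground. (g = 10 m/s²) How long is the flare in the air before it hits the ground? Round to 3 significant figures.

10.6 s

Vertical component: v_y = 66.3 sin 40.0° = 42.62 m/s.
Taking up as positive with launch at y = 107 m, landing at y = 0: 0 = 107 + 42.62 t − ½(10) t².
Solving 5.000 t² − 42.62 t − 107 = 0 gives t = [42.62 + √(42.62² + 4·5.000·107)] / 10.00 = 10.6 s.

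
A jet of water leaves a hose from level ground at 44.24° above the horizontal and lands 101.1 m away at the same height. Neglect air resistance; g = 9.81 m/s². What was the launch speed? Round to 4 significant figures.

31.50 m/s

On level ground, R = v₀² sin(2θ) / g, so v₀ = √(R g / sin 2θ).
sin(2 × 44.24°) = 0.9996.
v₀ = √(101.1 × 9.81 / 0.9996) = √992.19 = 31.50 m/s.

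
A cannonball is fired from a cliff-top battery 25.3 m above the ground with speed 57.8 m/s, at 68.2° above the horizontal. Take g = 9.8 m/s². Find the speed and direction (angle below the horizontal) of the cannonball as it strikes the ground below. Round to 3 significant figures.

v_x = 57.8 cos 68.2° = 21.47 m/s (constant).
|v_y| at impact = √((53.67)² + 2×9.8×25.3) = 58.11 m/s.
Speed = √(21.47² + 58.11²) = 61.9 m/s; angle = arctan(58.11/21.47) = 69.7° below horizontal.

61.9 m/s at 69.7° below the horizontal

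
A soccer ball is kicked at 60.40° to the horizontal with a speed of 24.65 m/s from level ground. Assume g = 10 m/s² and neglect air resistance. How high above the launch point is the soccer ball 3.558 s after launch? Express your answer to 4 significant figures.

v_y0 = 24.65 sin 60.40° = 21.433 m/s.
y(t) = v_y0 t − ½ g t² = 21.433×3.558 − 5.000×3.558² = 12.96 m.

12.96 m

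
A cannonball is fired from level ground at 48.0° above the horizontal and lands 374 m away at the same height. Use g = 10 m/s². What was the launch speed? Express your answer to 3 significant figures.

On level ground, R = v₀² sin(2θ) / g, so v₀ = √(R g / sin 2θ).
sin(2 × 48.0°) = 0.9945.
v₀ = √(374 × 10 / 0.9945) = √3761 = 61.3 m/s.

61.3 m/s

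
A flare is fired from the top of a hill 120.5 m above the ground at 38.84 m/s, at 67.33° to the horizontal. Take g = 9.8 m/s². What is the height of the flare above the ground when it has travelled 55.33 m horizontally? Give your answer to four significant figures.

186.0 m

v_x = 38.84 cos 67.33° = 14.970 m/s, v_y0 = 38.84 sin 67.33° = 35.839 m/s.
Time to reach x = 55.33 m: t = x / v_x = 55.33 / 14.970 = 3.6961 s.
y = 120.5 + v_y0 t − ½ g t² = 120.5 + 35.839×3.6961 − 4.900×3.6961² = 186.0 m.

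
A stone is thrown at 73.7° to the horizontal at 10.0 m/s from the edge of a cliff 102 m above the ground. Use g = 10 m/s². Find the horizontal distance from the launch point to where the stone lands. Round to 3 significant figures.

Components: v_x = 10.0 cos 73.7° = 2.807 m/s, v_y = 10.0 sin 73.7° = 9.598 m/s.
Vertical: 0 = 102 + 9.598 t − ½(10) t² ⇒ 5.000 t² − 9.598 t − 102 = 0.
t = [9.598 + √(92.12 + 2040)] / 10.00 = 5.577 s.
Horizontal: R = v_x · t = 2.807 × 5.577 = 15.7 m.

15.7 m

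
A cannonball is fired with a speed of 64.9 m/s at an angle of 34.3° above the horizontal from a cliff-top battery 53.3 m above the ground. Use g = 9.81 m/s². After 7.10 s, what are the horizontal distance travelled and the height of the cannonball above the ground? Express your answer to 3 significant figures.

x = 381 m, y = 65.7 m

v_x = 64.9 cos 34.3° = 53.61 m/s; v_y0 = 64.9 sin 34.3° = 36.57 m/s.
x = v_x t = 53.61 × 7.10 = 381 m.
y = 53.3 + v_y0 t − ½ g t² = 65.7 m.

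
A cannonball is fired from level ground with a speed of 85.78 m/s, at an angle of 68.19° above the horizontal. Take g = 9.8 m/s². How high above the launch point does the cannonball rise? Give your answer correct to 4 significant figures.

323.6 m

Vertical component of launch velocity: v_y = 85.78 sin 68.19° = 79.640 m/s.
At the highest point the vertical velocity is zero, so v_y² = 2 g h_max.
h_max = (79.640)² / (2 × 9.8) = 6342.5 / 19.60 = 323.6 m.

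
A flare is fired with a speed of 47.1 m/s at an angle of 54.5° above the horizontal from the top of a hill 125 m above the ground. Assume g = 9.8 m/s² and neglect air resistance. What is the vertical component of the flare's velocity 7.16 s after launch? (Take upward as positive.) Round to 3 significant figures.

Initial vertical component: v_y0 = 47.1 sin 54.5° = 38.34 m/s.
v_y(t) = v_y0 − g t = 38.34 − 9.8 × 7.16 = -31.8 m/s.

-31.8 m/s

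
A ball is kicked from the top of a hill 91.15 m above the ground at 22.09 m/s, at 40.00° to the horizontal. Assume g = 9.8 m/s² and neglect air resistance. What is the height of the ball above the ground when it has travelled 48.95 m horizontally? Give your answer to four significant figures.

v_x = 22.09 cos 40.00° = 16.922 m/s, v_y0 = 22.09 sin 40.00° = 14.199 m/s.
Time to reach x = 48.95 m: t = x / v_x = 48.95 / 16.922 = 2.8927 s.
y = 91.15 + v_y0 t − ½ g t² = 91.15 + 14.199×2.8927 − 4.900×2.8927² = 91.22 m.

91.22 m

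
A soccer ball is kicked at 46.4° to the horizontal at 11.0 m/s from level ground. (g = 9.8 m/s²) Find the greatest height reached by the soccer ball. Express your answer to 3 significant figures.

Vertical component of launch velocity: v_y = 11.0 sin 46.4° = 7.966 m/s.
At the highest point the vertical velocity is zero, so v_y² = 2 g h_max.
h_max = (7.966)² / (2 × 9.8) = 63.46 / 19.60 = 3.24 m.

3.24 m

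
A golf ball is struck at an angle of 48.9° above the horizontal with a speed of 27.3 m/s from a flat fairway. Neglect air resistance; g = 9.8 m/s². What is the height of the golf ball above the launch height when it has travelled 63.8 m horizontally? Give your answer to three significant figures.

11.2 m

v_x = 27.3 cos 48.9° = 17.95 m/s, v_y0 = 27.3 sin 48.9° = 20.57 m/s.
Time to reach x = 63.8 m: t = x / v_x = 63.8 / 17.95 = 3.554 s.
y = v_y0 t − ½ g t² = 20.57×3.554 − 4.900×3.554² = 11.2 m.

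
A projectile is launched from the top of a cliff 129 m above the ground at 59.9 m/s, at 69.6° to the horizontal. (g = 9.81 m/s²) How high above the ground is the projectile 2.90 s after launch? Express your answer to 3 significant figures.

251 m

v_y0 = 59.9 sin 69.6° = 56.14 m/s.
y(t) = 129 + v_y0 t − ½ g t² = 129 + 56.14×2.90 − ½×9.81×2.90² = 251 m.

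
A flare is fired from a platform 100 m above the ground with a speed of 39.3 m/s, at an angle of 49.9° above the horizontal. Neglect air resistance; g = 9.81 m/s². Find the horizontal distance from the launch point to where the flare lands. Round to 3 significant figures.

Components: v_x = 39.3 cos 49.9° = 25.31 m/s, v_y = 39.3 sin 49.9° = 30.06 m/s.
Vertical: 0 = 100 + 30.06 t − ½(9.81) t² ⇒ 4.905 t² − 30.06 t − 100 = 0.
t = [30.06 + √(903.6 + 1962)] / 9.810 = 8.521 s.
Horizontal: R = v_x · t = 25.31 × 8.521 = 216 m.

216 m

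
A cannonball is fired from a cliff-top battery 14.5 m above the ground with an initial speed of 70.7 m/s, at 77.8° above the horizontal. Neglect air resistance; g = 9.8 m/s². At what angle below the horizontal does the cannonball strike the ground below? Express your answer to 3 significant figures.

v_x = 70.7 cos 77.8° = 14.94 m/s.
At impact |v_y| = √(v_y0² + 2 g h) = √(69.10² + 2×9.8×14.5) = 71.13 m/s.
Angle below horizontal = arctan(|v_y| / v_x) = arctan(71.13 / 14.94) = 78.1°.

78.1°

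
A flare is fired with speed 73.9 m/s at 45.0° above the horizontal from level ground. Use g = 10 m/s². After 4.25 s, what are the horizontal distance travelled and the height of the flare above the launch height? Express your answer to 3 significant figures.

x = 222 m, y = 132 m

v_x = 73.9 cos 45.0° = 52.26 m/s; v_y0 = 73.9 sin 45.0° = 52.26 m/s.
x = v_x t = 52.26 × 4.25 = 222 m.
y = v_y0 t − ½ g t² = 52.26×4.25 − 5.000×4.25² = 132 m.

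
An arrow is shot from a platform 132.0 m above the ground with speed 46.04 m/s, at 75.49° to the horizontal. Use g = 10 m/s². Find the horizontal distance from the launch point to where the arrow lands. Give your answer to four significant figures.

Components: v_x = 46.04 cos 75.49° = 11.535 m/s, v_y = 46.04 sin 75.49° = 44.572 m/s.
Vertical: 0 = 132.0 + 44.572 t − ½(10) t² ⇒ 5.000 t² − 44.572 t − 132.0 = 0.
t = [44.572 + √(1986.7 + 2640.0)] / 10.00 = 11.259 s.
Horizontal: R = v_x · t = 11.535 × 11.259 = 129.9 m.

129.9 m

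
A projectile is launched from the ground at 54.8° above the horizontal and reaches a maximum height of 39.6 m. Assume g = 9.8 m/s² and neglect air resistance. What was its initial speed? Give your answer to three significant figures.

34.1 m/s

At maximum height v_y = 0, so (v₀ sin θ)² = 2 g H.
v₀ sin 54.8° = √(2 × 9.8 × 39.6) = 27.86 m/s.
v₀ = 27.86 / sin 54.8° = 27.86 / 0.8171 = 34.1 m/s.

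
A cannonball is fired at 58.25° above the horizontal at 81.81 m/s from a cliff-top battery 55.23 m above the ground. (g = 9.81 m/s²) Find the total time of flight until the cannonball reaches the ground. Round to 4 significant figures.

14.94 s

Vertical component: v_y = 81.81 sin 58.25° = 69.567 m/s.
Taking up as positive with launch at y = 55.23 m, landing at y = 0: 0 = 55.23 + 69.567 t − ½(9.81) t².
Solving 4.905 t² − 69.567 t − 55.23 = 0 gives t = [69.567 + √(69.567² + 4·4.905·55.23)] / 9.810 = 14.94 s.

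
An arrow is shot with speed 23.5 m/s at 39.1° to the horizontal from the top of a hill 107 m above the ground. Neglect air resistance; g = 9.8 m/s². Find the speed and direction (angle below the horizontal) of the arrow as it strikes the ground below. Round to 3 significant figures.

v_x = 23.5 cos 39.1° = 18.24 m/s (constant).
|v_y| at impact = √((14.82)² + 2×9.8×107) = 48.13 m/s.
Speed = √(18.24² + 48.13²) = 51.5 m/s; angle = arctan(48.13/18.24) = 69.2° below horizontal.

51.5 m/s at 69.2° below the horizontal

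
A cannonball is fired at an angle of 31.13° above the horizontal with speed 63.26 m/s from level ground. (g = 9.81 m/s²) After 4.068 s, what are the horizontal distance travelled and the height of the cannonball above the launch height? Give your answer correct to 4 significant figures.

v_x = 63.26 cos 31.13° = 54.150 m/s; v_y0 = 63.26 sin 31.13° = 32.704 m/s.
x = v_x t = 54.150 × 4.068 = 220.3 m.
y = v_y0 t − ½ g t² = 32.704×4.068 − 4.905×4.068² = 51.87 m.

x = 220.3 m, y = 51.87 m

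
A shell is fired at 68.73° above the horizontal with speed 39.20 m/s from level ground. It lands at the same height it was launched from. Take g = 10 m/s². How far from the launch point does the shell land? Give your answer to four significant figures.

103.9 m

Components: v_x = 39.20 cos 68.73° = 14.220 m/s, v_y = 39.20 sin 68.73° = 36.530 m/s.
Time of flight (same landing height): t = 2 v_y / g = 2 × 36.530 / 10 = 7.3060 s.
Range: R = v_x · t = 14.220 × 7.3060 = 103.9 m.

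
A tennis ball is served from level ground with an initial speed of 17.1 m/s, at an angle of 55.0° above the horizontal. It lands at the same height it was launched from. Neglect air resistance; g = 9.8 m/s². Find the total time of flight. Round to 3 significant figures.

2.86 s

Vertical component: v_y = 17.1 sin 55.0° = 14.01 m/s.
For a projectile landing at launch height, time of flight is t = 2 v_y / g = 2 × 14.01 / 9.8 = 2.86 s.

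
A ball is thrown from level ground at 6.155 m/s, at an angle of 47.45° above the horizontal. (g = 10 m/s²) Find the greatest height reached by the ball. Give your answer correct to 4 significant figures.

Vertical component of launch velocity: v_y = 6.155 sin 47.45° = 4.5343 m/s.
At the highest point the vertical velocity is zero, so v_y² = 2 g h_max.
h_max = (4.5343)² / (2 × 10) = 20.560 / 20.00 = 1.028 m.

1.028 m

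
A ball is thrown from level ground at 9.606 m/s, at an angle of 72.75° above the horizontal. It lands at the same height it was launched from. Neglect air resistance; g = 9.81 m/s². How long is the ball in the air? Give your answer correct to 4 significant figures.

Vertical component: v_y = 9.606 sin 72.75° = 9.1739 m/s.
For a projectile landing at launch height, time of flight is t = 2 v_y / g = 2 × 9.1739 / 9.81 = 1.870 s.

1.870 s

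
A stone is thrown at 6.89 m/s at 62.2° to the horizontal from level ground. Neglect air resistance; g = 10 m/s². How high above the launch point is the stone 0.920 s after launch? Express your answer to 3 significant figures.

v_y0 = 6.89 sin 62.2° = 6.095 m/s.
y(t) = v_y0 t − ½ g t² = 6.095×0.920 − 5.000×0.920² = 1.38 m.

1.38 m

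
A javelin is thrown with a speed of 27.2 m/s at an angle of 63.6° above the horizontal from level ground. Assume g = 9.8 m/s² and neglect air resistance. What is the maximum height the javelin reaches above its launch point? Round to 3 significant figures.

30.3 m

Vertical component of launch velocity: v_y = 27.2 sin 63.6° = 24.36 m/s.
At the highest point the vertical velocity is zero, so v_y² = 2 g h_max.
h_max = (24.36)² / (2 × 9.8) = 593.4 / 19.60 = 30.3 m.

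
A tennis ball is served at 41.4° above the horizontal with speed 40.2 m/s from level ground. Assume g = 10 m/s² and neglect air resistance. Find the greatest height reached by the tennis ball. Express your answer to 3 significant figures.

35.3 m

Vertical component of launch velocity: v_y = 40.2 sin 41.4° = 26.58 m/s.
At the highest point the vertical velocity is zero, so v_y² = 2 g h_max.
h_max = (26.58)² / (2 × 10) = 706.5 / 20.00 = 35.3 m.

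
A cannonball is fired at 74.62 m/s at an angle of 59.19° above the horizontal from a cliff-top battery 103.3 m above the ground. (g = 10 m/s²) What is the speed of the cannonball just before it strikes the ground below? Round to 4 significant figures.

87.37 m/s

v_x = 74.62 cos 59.19° = 38.220 m/s is unchanged throughout.
For the vertical component, v_y² = v_y0² + 2 g h = (64.089)² + 2×10×103.3 = 6173.4, so |v_y| = 78.571 m/s.
Impact speed = √(v_x² + v_y²) = √(1460.8 + 6173.4) = 87.37 m/s.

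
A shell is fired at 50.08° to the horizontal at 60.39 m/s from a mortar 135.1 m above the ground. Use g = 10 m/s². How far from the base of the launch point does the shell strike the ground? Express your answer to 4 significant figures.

Components: v_x = 60.39 cos 50.08° = 38.753 m/s, v_y = 60.39 sin 50.08° = 46.316 m/s.
Vertical: 0 = 135.1 + 46.316 t − ½(10) t² ⇒ 5.000 t² − 46.316 t − 135.1 = 0.
t = [46.316 + √(2145.2 + 2702.0)] / 10.00 = 11.594 s.
Horizontal: R = v_x · t = 38.753 × 11.594 = 449.3 m.

449.3 m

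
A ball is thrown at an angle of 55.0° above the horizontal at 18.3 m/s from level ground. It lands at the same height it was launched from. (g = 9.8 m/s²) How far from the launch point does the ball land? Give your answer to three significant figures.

32.1 m

For level ground, R = v₀² sin(2θ) / g.
sin(2 × 55.0°) = sin 110.0° = 0.9397.
R = (18.3)² × 0.9397 / 9.8 = 32.1 m.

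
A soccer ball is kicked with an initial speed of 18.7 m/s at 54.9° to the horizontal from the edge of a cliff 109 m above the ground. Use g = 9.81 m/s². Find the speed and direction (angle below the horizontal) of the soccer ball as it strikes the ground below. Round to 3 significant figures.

49.9 m/s at 77.6° below the horizontal

v_x = 18.7 cos 54.9° = 10.75 m/s (constant).
|v_y| at impact = √((15.30)² + 2×9.81×109) = 48.71 m/s.
Speed = √(10.75² + 48.71²) = 49.9 m/s; angle = arctan(48.71/10.75) = 77.6° below horizontal.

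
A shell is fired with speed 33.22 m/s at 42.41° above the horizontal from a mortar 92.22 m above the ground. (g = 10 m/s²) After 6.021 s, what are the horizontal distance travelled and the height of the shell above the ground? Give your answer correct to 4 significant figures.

x = 147.7 m, y = 45.86 m

v_x = 33.22 cos 42.41° = 24.528 m/s; v_y0 = 33.22 sin 42.41° = 22.405 m/s.
x = v_x t = 24.528 × 6.021 = 147.7 m.
y = 92.22 + v_y0 t − ½ g t² = 45.86 m.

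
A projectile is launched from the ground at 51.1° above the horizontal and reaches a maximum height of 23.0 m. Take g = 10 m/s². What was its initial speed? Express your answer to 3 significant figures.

At maximum height v_y = 0, so (v₀ sin θ)² = 2 g H.
v₀ sin 51.1° = √(2 × 10 × 23.0) = 21.45 m/s.
v₀ = 21.45 / sin 51.1° = 21.45 / 0.7782 = 27.6 m/s.

27.6 m/s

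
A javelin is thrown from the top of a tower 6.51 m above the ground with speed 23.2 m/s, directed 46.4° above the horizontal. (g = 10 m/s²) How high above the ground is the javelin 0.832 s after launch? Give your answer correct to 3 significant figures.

v_y0 = 23.2 sin 46.4° = 16.80 m/s.
y(t) = 6.51 + v_y0 t − ½ g t² = 6.51 + 16.80×0.832 − ½×10×0.832² = 17.0 m.

17.0 m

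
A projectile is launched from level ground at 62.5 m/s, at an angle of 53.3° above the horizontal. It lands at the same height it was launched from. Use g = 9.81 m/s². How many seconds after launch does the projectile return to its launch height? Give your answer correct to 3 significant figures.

Vertical component: v_y = 62.5 sin 53.3° = 50.11 m/s.
For a projectile landing at launch height, time of flight is t = 2 v_y / g = 2 × 50.11 / 9.81 = 10.2 s.

10.2 s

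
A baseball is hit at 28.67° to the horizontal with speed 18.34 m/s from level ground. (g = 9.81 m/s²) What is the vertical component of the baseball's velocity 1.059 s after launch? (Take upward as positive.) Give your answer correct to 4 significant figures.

-1.590 m/s

Initial vertical component: v_y0 = 18.34 sin 28.67° = 8.7989 m/s.
v_y(t) = v_y0 − g t = 8.7989 − 9.81 × 1.059 = -1.590 m/s.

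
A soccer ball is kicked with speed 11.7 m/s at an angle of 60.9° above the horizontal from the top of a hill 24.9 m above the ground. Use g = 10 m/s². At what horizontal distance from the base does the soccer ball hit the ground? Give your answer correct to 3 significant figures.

Components: v_x = 11.7 cos 60.9° = 5.690 m/s, v_y = 11.7 sin 60.9° = 10.22 m/s.
Vertical: 0 = 24.9 + 10.22 t − ½(10) t² ⇒ 5.000 t² − 10.22 t − 24.9 = 0.
t = [10.22 + √(104.4 + 498.0)] / 10.00 = 3.476 s.
Horizontal: R = v_x · t = 5.690 × 3.476 = 19.8 m.

19.8 m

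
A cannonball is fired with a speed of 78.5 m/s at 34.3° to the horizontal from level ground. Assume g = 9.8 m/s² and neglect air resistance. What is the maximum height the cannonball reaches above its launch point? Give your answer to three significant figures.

99.8 m

Vertical component of launch velocity: v_y = 78.5 sin 34.3° = 44.24 m/s.
At the highest point the vertical velocity is zero, so v_y² = 2 g h_max.
h_max = (44.24)² / (2 × 9.8) = 1957 / 19.60 = 99.8 m.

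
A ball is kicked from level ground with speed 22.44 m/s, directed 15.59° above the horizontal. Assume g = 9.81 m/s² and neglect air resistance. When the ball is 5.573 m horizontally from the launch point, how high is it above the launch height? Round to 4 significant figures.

1.229 m

v_x = 22.44 cos 15.59° = 21.614 m/s, v_y0 = 22.44 sin 15.59° = 6.0308 m/s.
Time to reach x = 5.573 m: t = x / v_x = 5.573 / 21.614 = 0.25784 s.
y = v_y0 t − ½ g t² = 6.0308×0.25784 − 4.905×0.25784² = 1.229 m.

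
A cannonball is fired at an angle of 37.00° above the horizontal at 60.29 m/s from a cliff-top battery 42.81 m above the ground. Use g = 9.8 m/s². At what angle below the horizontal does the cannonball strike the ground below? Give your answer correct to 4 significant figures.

43.96°

v_x = 60.29 cos 37.00° = 48.150 m/s.
At impact |v_y| = √(v_y0² + 2 g h) = √(36.283² + 2×9.8×42.81) = 46.428 m/s.
Angle below horizontal = arctan(|v_y| / v_x) = arctan(46.428 / 48.150) = 43.96°.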